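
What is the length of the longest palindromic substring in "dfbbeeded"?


Input: "dfbbeeded"
Checking substrings for palindromes:
  [5:8] "ede" (len 3) => palindrome
  [6:9] "ded" (len 3) => palindrome
  [2:4] "bb" (len 2) => palindrome
  [4:6] "ee" (len 2) => palindrome
Longest palindromic substring: "ede" with length 3

3


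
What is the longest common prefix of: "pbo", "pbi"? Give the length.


Words: pbo, pbi
  Position 0: all 'p' => match
  Position 1: all 'b' => match
  Position 2: ('o', 'i') => mismatch, stop
LCP = "pb" (length 2)

2


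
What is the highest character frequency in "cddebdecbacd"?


Input: cddebdecbacd
Character counts:
  'a': 1
  'b': 2
  'c': 3
  'd': 4
  'e': 2
Maximum frequency: 4

4


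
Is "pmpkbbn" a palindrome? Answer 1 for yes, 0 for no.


Input: pmpkbbn
Reversed: nbbkpmp
  Compare pos 0 ('p') with pos 6 ('n'): MISMATCH
  Compare pos 1 ('m') with pos 5 ('b'): MISMATCH
  Compare pos 2 ('p') with pos 4 ('b'): MISMATCH
Result: not a palindrome

0


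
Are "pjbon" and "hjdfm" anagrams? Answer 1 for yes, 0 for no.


Strings: "pjbon", "hjdfm"
Sorted first:  bjnop
Sorted second: dfhjm
Differ at position 0: 'b' vs 'd' => not anagrams

0


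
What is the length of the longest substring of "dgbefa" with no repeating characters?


Input: "dgbefa"
Sliding window (track last position of each char):
  Position 0 ('d'): window [0,0] length 1 -- new best
  Position 1 ('g'): window [0,1] length 2 -- new best
  Position 2 ('b'): window [0,2] length 3 -- new best
  Position 3 ('e'): window [0,3] length 4 -- new best
  Position 4 ('f'): window [0,4] length 5 -- new best
  Position 5 ('a'): window [0,5] length 6 -- new best
Longest substring with no repeats: "dgbefa" with length 6

6


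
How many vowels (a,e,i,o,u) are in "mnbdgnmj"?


Input: mnbdgnmj
Checking each character:
  'm' at position 0: consonant
  'n' at position 1: consonant
  'b' at position 2: consonant
  'd' at position 3: consonant
  'g' at position 4: consonant
  'n' at position 5: consonant
  'm' at position 6: consonant
  'j' at position 7: consonant
Total vowels: 0

0


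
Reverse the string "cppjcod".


Input: cppjcod
Reading characters right to left:
  Position 6: 'd'
  Position 5: 'o'
  Position 4: 'c'
  Position 3: 'j'
  Position 2: 'p'
  Position 1: 'p'
  Position 0: 'c'
Reversed: docjppc

docjppc


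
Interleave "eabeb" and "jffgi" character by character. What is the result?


Interleaving "eabeb" and "jffgi":
  Position 0: 'e' from first, 'j' from second => "ej"
  Position 1: 'a' from first, 'f' from second => "af"
  Position 2: 'b' from first, 'f' from second => "bf"
  Position 3: 'e' from first, 'g' from second => "eg"
  Position 4: 'b' from first, 'i' from second => "bi"
Result: ejafbfegbi

ejafbfegbi


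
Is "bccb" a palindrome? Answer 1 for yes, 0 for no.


Input: bccb
Reversed: bccb
  Compare pos 0 ('b') with pos 3 ('b'): match
  Compare pos 1 ('c') with pos 2 ('c'): match
Result: palindrome

1


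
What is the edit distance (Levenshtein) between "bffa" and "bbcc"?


Computing edit distance: "bffa" -> "bbcc"
DP table:
           b    b    c    c
      0    1    2    3    4
  b   1    0    1    2    3
  f   2    1    1    2    3
  f   3    2    2    2    3
  a   4    3    3    3    3
Edit distance = dp[4][4] = 3

3


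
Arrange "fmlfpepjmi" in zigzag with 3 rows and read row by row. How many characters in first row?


Zigzag "fmlfpepjmi" into 3 rows:
Placing characters:
  'f' => row 0
  'm' => row 1
  'l' => row 2
  'f' => row 1
  'p' => row 0
  'e' => row 1
  'p' => row 2
  'j' => row 1
  'm' => row 0
  'i' => row 1
Rows:
  Row 0: "fpm"
  Row 1: "mfeji"
  Row 2: "lp"
First row length: 3

3


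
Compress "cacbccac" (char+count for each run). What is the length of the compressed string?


Input: cacbccac
Runs:
  'c' x 1 => "c1"
  'a' x 1 => "a1"
  'c' x 1 => "c1"
  'b' x 1 => "b1"
  'c' x 2 => "c2"
  'a' x 1 => "a1"
  'c' x 1 => "c1"
Compressed: "c1a1c1b1c2a1c1"
Compressed length: 14

14


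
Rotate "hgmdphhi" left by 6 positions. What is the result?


Input: "hgmdphhi", rotate left by 6
First 6 characters: "hgmdph"
Remaining characters: "hi"
Concatenate remaining + first: "hi" + "hgmdph" = "hihgmdph"

hihgmdph


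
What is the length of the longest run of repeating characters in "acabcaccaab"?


Input: "acabcaccaab"
Scanning for longest run:
  Position 1 ('c'): new char, reset run to 1
  Position 2 ('a'): new char, reset run to 1
  Position 3 ('b'): new char, reset run to 1
  Position 4 ('c'): new char, reset run to 1
  Position 5 ('a'): new char, reset run to 1
  Position 6 ('c'): new char, reset run to 1
  Position 7 ('c'): continues run of 'c', length=2
  Position 8 ('a'): new char, reset run to 1
  Position 9 ('a'): continues run of 'a', length=2
  Position 10 ('b'): new char, reset run to 1
Longest run: 'c' with length 2

2


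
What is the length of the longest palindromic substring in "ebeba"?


Input: "ebeba"
Checking substrings for palindromes:
  [0:3] "ebe" (len 3) => palindrome
  [1:4] "beb" (len 3) => palindrome
Longest palindromic substring: "ebe" with length 3

3


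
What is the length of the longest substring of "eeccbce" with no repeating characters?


Input: "eeccbce"
Sliding window (track last position of each char):
  Position 0 ('e'): window [0,0] length 1 -- new best
  Position 1 ('e'): repeat (last at 0), move window start to 1
  Position 1 ('e'): window [1,1] length 1
  Position 2 ('c'): window [1,2] length 2 -- new best
  Position 3 ('c'): repeat (last at 2), move window start to 3
  Position 3 ('c'): window [3,3] length 1
  Position 4 ('b'): window [3,4] length 2
  Position 5 ('c'): repeat (last at 3), move window start to 4
  Position 5 ('c'): window [4,5] length 2
  Position 6 ('e'): window [4,6] length 3 -- new best
Longest substring with no repeats: "bce" with length 3

3


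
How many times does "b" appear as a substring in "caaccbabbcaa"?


Searching for "b" in "caaccbabbcaa"
Scanning each position:
  Position 0: "c" => no
  Position 1: "a" => no
  Position 2: "a" => no
  Position 3: "c" => no
  Position 4: "c" => no
  Position 5: "b" => MATCH
  Position 6: "a" => no
  Position 7: "b" => MATCH
  Position 8: "b" => MATCH
  Position 9: "c" => no
  Position 10: "a" => no
  Position 11: "a" => no
Total occurrences: 3

3


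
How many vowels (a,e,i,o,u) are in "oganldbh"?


Input: oganldbh
Checking each character:
  'o' at position 0: vowel (running total: 1)
  'g' at position 1: consonant
  'a' at position 2: vowel (running total: 2)
  'n' at position 3: consonant
  'l' at position 4: consonant
  'd' at position 5: consonant
  'b' at position 6: consonant
  'h' at position 7: consonant
Total vowels: 2

2


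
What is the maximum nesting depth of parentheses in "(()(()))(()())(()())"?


Input: "(()(()))(()())(()())"
Tracking depth:
  Position 0 '(': depth becomes 1
  Position 1 '(': depth becomes 2
  Position 2 ')': depth becomes 1
  Position 3 '(': depth becomes 2
  Position 4 '(': depth becomes 3
  Position 5 ')': depth becomes 2
  Position 6 ')': depth becomes 1
  Position 7 ')': depth becomes 0
  Position 8 '(': depth becomes 1
  Position 9 '(': depth becomes 2
  Position 10 ')': depth becomes 1
  Position 11 '(': depth becomes 2
  Position 12 ')': depth becomes 1
  Position 13 ')': depth becomes 0
  Position 14 '(': depth becomes 1
  Position 15 '(': depth becomes 2
  Position 16 ')': depth becomes 1
  Position 17 '(': depth becomes 2
  Position 18 ')': depth becomes 1
  Position 19 ')': depth becomes 0
Maximum depth reached: 3

3


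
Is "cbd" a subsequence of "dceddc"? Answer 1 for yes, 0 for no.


Check if "cbd" is a subsequence of "dceddc"
Greedy scan:
  Position 0 ('d'): no match needed
  Position 1 ('c'): matches sub[0] = 'c'
  Position 2 ('e'): no match needed
  Position 3 ('d'): no match needed
  Position 4 ('d'): no match needed
  Position 5 ('c'): no match needed
Only matched 1/3 characters => not a subsequence

0


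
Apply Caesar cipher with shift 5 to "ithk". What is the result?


Caesar cipher: shift "ithk" by 5
  'i' (pos 8) + 5 = pos 13 = 'n'
  't' (pos 19) + 5 = pos 24 = 'y'
  'h' (pos 7) + 5 = pos 12 = 'm'
  'k' (pos 10) + 5 = pos 15 = 'p'
Result: nymp

nymp


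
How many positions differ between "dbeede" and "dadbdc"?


Comparing "dbeede" and "dadbdc" position by position:
  Position 0: 'd' vs 'd' => same
  Position 1: 'b' vs 'a' => DIFFER
  Position 2: 'e' vs 'd' => DIFFER
  Position 3: 'e' vs 'b' => DIFFER
  Position 4: 'd' vs 'd' => same
  Position 5: 'e' vs 'c' => DIFFER
Positions that differ: 4

4


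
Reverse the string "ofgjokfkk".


Input: ofgjokfkk
Reading characters right to left:
  Position 8: 'k'
  Position 7: 'k'
  Position 6: 'f'
  Position 5: 'k'
  Position 4: 'o'
  Position 3: 'j'
  Position 2: 'g'
  Position 1: 'f'
  Position 0: 'o'
Reversed: kkfkojgfo

kkfkojgfo


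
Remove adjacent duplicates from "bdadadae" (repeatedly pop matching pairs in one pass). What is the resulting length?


Input: bdadadae
Stack-based adjacent duplicate removal:
  Read 'b': push. Stack: b
  Read 'd': push. Stack: bd
  Read 'a': push. Stack: bda
  Read 'd': push. Stack: bdad
  Read 'a': push. Stack: bdada
  Read 'd': push. Stack: bdadad
  Read 'a': push. Stack: bdadada
  Read 'e': push. Stack: bdadadae
Final stack: "bdadadae" (length 8)

8


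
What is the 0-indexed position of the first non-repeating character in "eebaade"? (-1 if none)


Input: eebaade
Character frequencies:
  'a': 2
  'b': 1
  'd': 1
  'e': 3
Scanning left to right for freq == 1:
  Position 0 ('e'): freq=3, skip
  Position 1 ('e'): freq=3, skip
  Position 2 ('b'): unique! => answer = 2

2


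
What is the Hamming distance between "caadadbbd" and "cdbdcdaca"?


Comparing "caadadbbd" and "cdbdcdaca" position by position:
  Position 0: 'c' vs 'c' => same
  Position 1: 'a' vs 'd' => differ
  Position 2: 'a' vs 'b' => differ
  Position 3: 'd' vs 'd' => same
  Position 4: 'a' vs 'c' => differ
  Position 5: 'd' vs 'd' => same
  Position 6: 'b' vs 'a' => differ
  Position 7: 'b' vs 'c' => differ
  Position 8: 'd' vs 'a' => differ
Total differences (Hamming distance): 6

6


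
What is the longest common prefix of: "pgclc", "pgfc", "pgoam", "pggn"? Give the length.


Words: pgclc, pgfc, pgoam, pggn
  Position 0: all 'p' => match
  Position 1: all 'g' => match
  Position 2: ('c', 'f', 'o', 'g') => mismatch, stop
LCP = "pg" (length 2)

2


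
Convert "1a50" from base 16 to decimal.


Input: "1a50" in base 16
Positional expansion:
  Digit '1' (value 1) x 16^3 = 4096
  Digit 'a' (value 10) x 16^2 = 2560
  Digit '5' (value 5) x 16^1 = 80
  Digit '0' (value 0) x 16^0 = 0
Sum = 6736

6736


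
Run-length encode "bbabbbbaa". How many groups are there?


Input: bbabbbbaa
Scanning for consecutive runs:
  Group 1: 'b' x 2 (positions 0-1)
  Group 2: 'a' x 1 (positions 2-2)
  Group 3: 'b' x 4 (positions 3-6)
  Group 4: 'a' x 2 (positions 7-8)
Total groups: 4

4


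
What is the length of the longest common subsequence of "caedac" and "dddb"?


LCS of "caedac" and "dddb"
DP table:
           d    d    d    b
      0    0    0    0    0
  c   0    0    0    0    0
  a   0    0    0    0    0
  e   0    0    0    0    0
  d   0    1    1    1    1
  a   0    1    1    1    1
  c   0    1    1    1    1
LCS length = dp[6][4] = 1

1


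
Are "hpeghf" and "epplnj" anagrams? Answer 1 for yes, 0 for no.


Strings: "hpeghf", "epplnj"
Sorted first:  efghhp
Sorted second: ejlnpp
Differ at position 1: 'f' vs 'j' => not anagrams

0


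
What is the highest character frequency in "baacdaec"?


Input: baacdaec
Character counts:
  'a': 3
  'b': 1
  'c': 2
  'd': 1
  'e': 1
Maximum frequency: 3

3


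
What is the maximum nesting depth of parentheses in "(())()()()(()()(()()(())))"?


Input: "(())()()()(()()(()()(())))"
Tracking depth:
  Position 0 '(': depth becomes 1
  Position 1 '(': depth becomes 2
  Position 2 ')': depth becomes 1
  Position 3 ')': depth becomes 0
  Position 4 '(': depth becomes 1
  Position 5 ')': depth becomes 0
  Position 6 '(': depth becomes 1
  Position 7 ')': depth becomes 0
  Position 8 '(': depth becomes 1
  Position 9 ')': depth becomes 0
  Position 10 '(': depth becomes 1
  Position 11 '(': depth becomes 2
  Position 12 ')': depth becomes 1
  Position 13 '(': depth becomes 2
  Position 14 ')': depth becomes 1
  Position 15 '(': depth becomes 2
  Position 16 '(': depth becomes 3
  Position 17 ')': depth becomes 2
  Position 18 '(': depth becomes 3
  Position 19 ')': depth becomes 2
  Position 20 '(': depth becomes 3
  Position 21 '(': depth becomes 4
  Position 22 ')': depth becomes 3
  Position 23 ')': depth becomes 2
  Position 24 ')': depth becomes 1
  Position 25 ')': depth becomes 0
Maximum depth reached: 4

4


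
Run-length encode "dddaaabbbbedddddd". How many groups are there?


Input: dddaaabbbbedddddd
Scanning for consecutive runs:
  Group 1: 'd' x 3 (positions 0-2)
  Group 2: 'a' x 3 (positions 3-5)
  Group 3: 'b' x 4 (positions 6-9)
  Group 4: 'e' x 1 (positions 10-10)
  Group 5: 'd' x 6 (positions 11-16)
Total groups: 5

5


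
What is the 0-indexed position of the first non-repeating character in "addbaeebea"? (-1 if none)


Input: addbaeebea
Character frequencies:
  'a': 3
  'b': 2
  'd': 2
  'e': 3
Scanning left to right for freq == 1:
  Position 0 ('a'): freq=3, skip
  Position 1 ('d'): freq=2, skip
  Position 2 ('d'): freq=2, skip
  Position 3 ('b'): freq=2, skip
  Position 4 ('a'): freq=3, skip
  Position 5 ('e'): freq=3, skip
  Position 6 ('e'): freq=3, skip
  Position 7 ('b'): freq=2, skip
  Position 8 ('e'): freq=3, skip
  Position 9 ('a'): freq=3, skip
  No unique character found => answer = -1

-1


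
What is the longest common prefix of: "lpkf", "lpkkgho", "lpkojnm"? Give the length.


Words: lpkf, lpkkgho, lpkojnm
  Position 0: all 'l' => match
  Position 1: all 'p' => match
  Position 2: all 'k' => match
  Position 3: ('f', 'k', 'o') => mismatch, stop
LCP = "lpk" (length 3)

3


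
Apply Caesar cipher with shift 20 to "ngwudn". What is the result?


Caesar cipher: shift "ngwudn" by 20
  'n' (pos 13) + 20 = pos 7 = 'h'
  'g' (pos 6) + 20 = pos 0 = 'a'
  'w' (pos 22) + 20 = pos 16 = 'q'
  'u' (pos 20) + 20 = pos 14 = 'o'
  'd' (pos 3) + 20 = pos 23 = 'x'
  'n' (pos 13) + 20 = pos 7 = 'h'
Result: haqoxh

haqoxh


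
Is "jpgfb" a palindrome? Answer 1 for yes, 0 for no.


Input: jpgfb
Reversed: bfgpj
  Compare pos 0 ('j') with pos 4 ('b'): MISMATCH
  Compare pos 1 ('p') with pos 3 ('f'): MISMATCH
Result: not a palindrome

0


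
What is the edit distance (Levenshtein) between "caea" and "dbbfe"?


Computing edit distance: "caea" -> "dbbfe"
DP table:
           d    b    b    f    e
      0    1    2    3    4    5
  c   1    1    2    3    4    5
  a   2    2    2    3    4    5
  e   3    3    3    3    4    4
  a   4    4    4    4    4    5
Edit distance = dp[4][5] = 5

5


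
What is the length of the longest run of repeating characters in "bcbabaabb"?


Input: "bcbabaabb"
Scanning for longest run:
  Position 1 ('c'): new char, reset run to 1
  Position 2 ('b'): new char, reset run to 1
  Position 3 ('a'): new char, reset run to 1
  Position 4 ('b'): new char, reset run to 1
  Position 5 ('a'): new char, reset run to 1
  Position 6 ('a'): continues run of 'a', length=2
  Position 7 ('b'): new char, reset run to 1
  Position 8 ('b'): continues run of 'b', length=2
Longest run: 'a' with length 2

2


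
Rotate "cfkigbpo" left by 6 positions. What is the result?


Input: "cfkigbpo", rotate left by 6
First 6 characters: "cfkigb"
Remaining characters: "po"
Concatenate remaining + first: "po" + "cfkigb" = "pocfkigb"

pocfkigb


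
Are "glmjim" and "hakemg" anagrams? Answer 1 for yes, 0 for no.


Strings: "glmjim", "hakemg"
Sorted first:  gijlmm
Sorted second: aeghkm
Differ at position 0: 'g' vs 'a' => not anagrams

0


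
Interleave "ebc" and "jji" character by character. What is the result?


Interleaving "ebc" and "jji":
  Position 0: 'e' from first, 'j' from second => "ej"
  Position 1: 'b' from first, 'j' from second => "bj"
  Position 2: 'c' from first, 'i' from second => "ci"
Result: ejbjci

ejbjci


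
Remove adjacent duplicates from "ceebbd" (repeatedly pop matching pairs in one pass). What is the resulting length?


Input: ceebbd
Stack-based adjacent duplicate removal:
  Read 'c': push. Stack: c
  Read 'e': push. Stack: ce
  Read 'e': matches stack top 'e' => pop. Stack: c
  Read 'b': push. Stack: cb
  Read 'b': matches stack top 'b' => pop. Stack: c
  Read 'd': push. Stack: cd
Final stack: "cd" (length 2)

2


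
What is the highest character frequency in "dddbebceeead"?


Input: dddbebceeead
Character counts:
  'a': 1
  'b': 2
  'c': 1
  'd': 4
  'e': 4
Maximum frequency: 4

4


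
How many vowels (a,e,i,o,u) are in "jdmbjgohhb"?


Input: jdmbjgohhb
Checking each character:
  'j' at position 0: consonant
  'd' at position 1: consonant
  'm' at position 2: consonant
  'b' at position 3: consonant
  'j' at position 4: consonant
  'g' at position 5: consonant
  'o' at position 6: vowel (running total: 1)
  'h' at position 7: consonant
  'h' at position 8: consonant
  'b' at position 9: consonant
Total vowels: 1

1


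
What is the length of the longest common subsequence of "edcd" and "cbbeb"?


LCS of "edcd" and "cbbeb"
DP table:
           c    b    b    e    b
      0    0    0    0    0    0
  e   0    0    0    0    1    1
  d   0    0    0    0    1    1
  c   0    1    1    1    1    1
  d   0    1    1    1    1    1
LCS length = dp[4][5] = 1

1


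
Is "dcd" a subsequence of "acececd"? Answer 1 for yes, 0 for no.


Check if "dcd" is a subsequence of "acececd"
Greedy scan:
  Position 0 ('a'): no match needed
  Position 1 ('c'): no match needed
  Position 2 ('e'): no match needed
  Position 3 ('c'): no match needed
  Position 4 ('e'): no match needed
  Position 5 ('c'): no match needed
  Position 6 ('d'): matches sub[0] = 'd'
Only matched 1/3 characters => not a subsequence

0


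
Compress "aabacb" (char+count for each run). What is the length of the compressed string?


Input: aabacb
Runs:
  'a' x 2 => "a2"
  'b' x 1 => "b1"
  'a' x 1 => "a1"
  'c' x 1 => "c1"
  'b' x 1 => "b1"
Compressed: "a2b1a1c1b1"
Compressed length: 10

10


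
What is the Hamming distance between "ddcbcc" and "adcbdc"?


Comparing "ddcbcc" and "adcbdc" position by position:
  Position 0: 'd' vs 'a' => differ
  Position 1: 'd' vs 'd' => same
  Position 2: 'c' vs 'c' => same
  Position 3: 'b' vs 'b' => same
  Position 4: 'c' vs 'd' => differ
  Position 5: 'c' vs 'c' => same
Total differences (Hamming distance): 2

2


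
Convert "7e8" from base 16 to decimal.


Input: "7e8" in base 16
Positional expansion:
  Digit '7' (value 7) x 16^2 = 1792
  Digit 'e' (value 14) x 16^1 = 224
  Digit '8' (value 8) x 16^0 = 8
Sum = 2024

2024


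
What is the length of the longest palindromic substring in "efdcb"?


Input: "efdcb"
Checking substrings for palindromes:
  No multi-char palindromic substrings found
Longest palindromic substring: "e" with length 1

1


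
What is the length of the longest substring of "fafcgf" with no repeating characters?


Input: "fafcgf"
Sliding window (track last position of each char):
  Position 0 ('f'): window [0,0] length 1 -- new best
  Position 1 ('a'): window [0,1] length 2 -- new best
  Position 2 ('f'): repeat (last at 0), move window start to 1
  Position 2 ('f'): window [1,2] length 2
  Position 3 ('c'): window [1,3] length 3 -- new best
  Position 4 ('g'): window [1,4] length 4 -- new best
  Position 5 ('f'): repeat (last at 2), move window start to 3
  Position 5 ('f'): window [3,5] length 3
Longest substring with no repeats: "afcg" with length 4

4


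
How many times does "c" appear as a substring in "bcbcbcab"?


Searching for "c" in "bcbcbcab"
Scanning each position:
  Position 0: "b" => no
  Position 1: "c" => MATCH
  Position 2: "b" => no
  Position 3: "c" => MATCH
  Position 4: "b" => no
  Position 5: "c" => MATCH
  Position 6: "a" => no
  Position 7: "b" => no
Total occurrences: 3

3


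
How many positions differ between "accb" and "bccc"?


Comparing "accb" and "bccc" position by position:
  Position 0: 'a' vs 'b' => DIFFER
  Position 1: 'c' vs 'c' => same
  Position 2: 'c' vs 'c' => same
  Position 3: 'b' vs 'c' => DIFFER
Positions that differ: 2

2


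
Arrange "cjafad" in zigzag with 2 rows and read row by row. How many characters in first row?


Zigzag "cjafad" into 2 rows:
Placing characters:
  'c' => row 0
  'j' => row 1
  'a' => row 0
  'f' => row 1
  'a' => row 0
  'd' => row 1
Rows:
  Row 0: "caa"
  Row 1: "jfd"
First row length: 3

3


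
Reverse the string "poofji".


Input: poofji
Reading characters right to left:
  Position 5: 'i'
  Position 4: 'j'
  Position 3: 'f'
  Position 2: 'o'
  Position 1: 'o'
  Position 0: 'p'
Reversed: ijfoop

ijfoop


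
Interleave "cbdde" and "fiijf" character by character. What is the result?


Interleaving "cbdde" and "fiijf":
  Position 0: 'c' from first, 'f' from second => "cf"
  Position 1: 'b' from first, 'i' from second => "bi"
  Position 2: 'd' from first, 'i' from second => "di"
  Position 3: 'd' from first, 'j' from second => "dj"
  Position 4: 'e' from first, 'f' from second => "ef"
Result: cfbididjef

cfbididjef


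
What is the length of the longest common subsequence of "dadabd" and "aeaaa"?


LCS of "dadabd" and "aeaaa"
DP table:
           a    e    a    a    a
      0    0    0    0    0    0
  d   0    0    0    0    0    0
  a   0    1    1    1    1    1
  d   0    1    1    1    1    1
  a   0    1    1    2    2    2
  b   0    1    1    2    2    2
  d   0    1    1    2    2    2
LCS length = dp[6][5] = 2

2


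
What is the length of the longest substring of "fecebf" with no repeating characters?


Input: "fecebf"
Sliding window (track last position of each char):
  Position 0 ('f'): window [0,0] length 1 -- new best
  Position 1 ('e'): window [0,1] length 2 -- new best
  Position 2 ('c'): window [0,2] length 3 -- new best
  Position 3 ('e'): repeat (last at 1), move window start to 2
  Position 3 ('e'): window [2,3] length 2
  Position 4 ('b'): window [2,4] length 3
  Position 5 ('f'): window [2,5] length 4 -- new best
Longest substring with no repeats: "cebf" with length 4

4


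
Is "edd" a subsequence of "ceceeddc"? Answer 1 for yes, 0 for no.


Check if "edd" is a subsequence of "ceceeddc"
Greedy scan:
  Position 0 ('c'): no match needed
  Position 1 ('e'): matches sub[0] = 'e'
  Position 2 ('c'): no match needed
  Position 3 ('e'): no match needed
  Position 4 ('e'): no match needed
  Position 5 ('d'): matches sub[1] = 'd'
  Position 6 ('d'): matches sub[2] = 'd'
  Position 7 ('c'): no match needed
All 3 characters matched => is a subsequence

1


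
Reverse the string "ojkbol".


Input: ojkbol
Reading characters right to left:
  Position 5: 'l'
  Position 4: 'o'
  Position 3: 'b'
  Position 2: 'k'
  Position 1: 'j'
  Position 0: 'o'
Reversed: lobkjo

lobkjo


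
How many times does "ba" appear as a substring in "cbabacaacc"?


Searching for "ba" in "cbabacaacc"
Scanning each position:
  Position 0: "cb" => no
  Position 1: "ba" => MATCH
  Position 2: "ab" => no
  Position 3: "ba" => MATCH
  Position 4: "ac" => no
  Position 5: "ca" => no
  Position 6: "aa" => no
  Position 7: "ac" => no
  Position 8: "cc" => no
Total occurrences: 2

2


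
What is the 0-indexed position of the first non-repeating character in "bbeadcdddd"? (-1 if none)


Input: bbeadcdddd
Character frequencies:
  'a': 1
  'b': 2
  'c': 1
  'd': 5
  'e': 1
Scanning left to right for freq == 1:
  Position 0 ('b'): freq=2, skip
  Position 1 ('b'): freq=2, skip
  Position 2 ('e'): unique! => answer = 2

2


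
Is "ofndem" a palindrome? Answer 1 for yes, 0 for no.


Input: ofndem
Reversed: mednfo
  Compare pos 0 ('o') with pos 5 ('m'): MISMATCH
  Compare pos 1 ('f') with pos 4 ('e'): MISMATCH
  Compare pos 2 ('n') with pos 3 ('d'): MISMATCH
Result: not a palindrome

0


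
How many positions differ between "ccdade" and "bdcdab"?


Comparing "ccdade" and "bdcdab" position by position:
  Position 0: 'c' vs 'b' => DIFFER
  Position 1: 'c' vs 'd' => DIFFER
  Position 2: 'd' vs 'c' => DIFFER
  Position 3: 'a' vs 'd' => DIFFER
  Position 4: 'd' vs 'a' => DIFFER
  Position 5: 'e' vs 'b' => DIFFER
Positions that differ: 6

6


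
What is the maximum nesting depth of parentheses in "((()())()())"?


Input: "((()())()())"
Tracking depth:
  Position 0 '(': depth becomes 1
  Position 1 '(': depth becomes 2
  Position 2 '(': depth becomes 3
  Position 3 ')': depth becomes 2
  Position 4 '(': depth becomes 3
  Position 5 ')': depth becomes 2
  Position 6 ')': depth becomes 1
  Position 7 '(': depth becomes 2
  Position 8 ')': depth becomes 1
  Position 9 '(': depth becomes 2
  Position 10 ')': depth becomes 1
  Position 11 ')': depth becomes 0
Maximum depth reached: 3

3


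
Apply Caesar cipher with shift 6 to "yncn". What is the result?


Caesar cipher: shift "yncn" by 6
  'y' (pos 24) + 6 = pos 4 = 'e'
  'n' (pos 13) + 6 = pos 19 = 't'
  'c' (pos 2) + 6 = pos 8 = 'i'
  'n' (pos 13) + 6 = pos 19 = 't'
Result: etit

etit


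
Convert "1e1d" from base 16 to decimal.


Input: "1e1d" in base 16
Positional expansion:
  Digit '1' (value 1) x 16^3 = 4096
  Digit 'e' (value 14) x 16^2 = 3584
  Digit '1' (value 1) x 16^1 = 16
  Digit 'd' (value 13) x 16^0 = 13
Sum = 7709

7709


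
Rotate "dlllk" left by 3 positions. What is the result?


Input: "dlllk", rotate left by 3
First 3 characters: "dll"
Remaining characters: "lk"
Concatenate remaining + first: "lk" + "dll" = "lkdll"

lkdll


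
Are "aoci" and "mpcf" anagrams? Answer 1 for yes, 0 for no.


Strings: "aoci", "mpcf"
Sorted first:  acio
Sorted second: cfmp
Differ at position 0: 'a' vs 'c' => not anagrams

0


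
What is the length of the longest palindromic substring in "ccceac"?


Input: "ccceac"
Checking substrings for palindromes:
  [0:3] "ccc" (len 3) => palindrome
  [0:2] "cc" (len 2) => palindrome
  [1:3] "cc" (len 2) => palindrome
Longest palindromic substring: "ccc" with length 3

3


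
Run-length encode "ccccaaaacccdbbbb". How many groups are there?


Input: ccccaaaacccdbbbb
Scanning for consecutive runs:
  Group 1: 'c' x 4 (positions 0-3)
  Group 2: 'a' x 4 (positions 4-7)
  Group 3: 'c' x 3 (positions 8-10)
  Group 4: 'd' x 1 (positions 11-11)
  Group 5: 'b' x 4 (positions 12-15)
Total groups: 5

5


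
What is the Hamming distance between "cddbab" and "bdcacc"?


Comparing "cddbab" and "bdcacc" position by position:
  Position 0: 'c' vs 'b' => differ
  Position 1: 'd' vs 'd' => same
  Position 2: 'd' vs 'c' => differ
  Position 3: 'b' vs 'a' => differ
  Position 4: 'a' vs 'c' => differ
  Position 5: 'b' vs 'c' => differ
Total differences (Hamming distance): 5

5


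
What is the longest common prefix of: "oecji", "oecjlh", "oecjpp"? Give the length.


Words: oecji, oecjlh, oecjpp
  Position 0: all 'o' => match
  Position 1: all 'e' => match
  Position 2: all 'c' => match
  Position 3: all 'j' => match
  Position 4: ('i', 'l', 'p') => mismatch, stop
LCP = "oecj" (length 4)

4


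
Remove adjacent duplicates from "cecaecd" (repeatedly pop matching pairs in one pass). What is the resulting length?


Input: cecaecd
Stack-based adjacent duplicate removal:
  Read 'c': push. Stack: c
  Read 'e': push. Stack: ce
  Read 'c': push. Stack: cec
  Read 'a': push. Stack: ceca
  Read 'e': push. Stack: cecae
  Read 'c': push. Stack: cecaec
  Read 'd': push. Stack: cecaecd
Final stack: "cecaecd" (length 7)

7


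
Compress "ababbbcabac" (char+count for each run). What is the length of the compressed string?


Input: ababbbcabac
Runs:
  'a' x 1 => "a1"
  'b' x 1 => "b1"
  'a' x 1 => "a1"
  'b' x 3 => "b3"
  'c' x 1 => "c1"
  'a' x 1 => "a1"
  'b' x 1 => "b1"
  'a' x 1 => "a1"
  'c' x 1 => "c1"
Compressed: "a1b1a1b3c1a1b1a1c1"
Compressed length: 18

18


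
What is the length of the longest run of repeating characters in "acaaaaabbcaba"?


Input: "acaaaaabbcaba"
Scanning for longest run:
  Position 1 ('c'): new char, reset run to 1
  Position 2 ('a'): new char, reset run to 1
  Position 3 ('a'): continues run of 'a', length=2
  Position 4 ('a'): continues run of 'a', length=3
  Position 5 ('a'): continues run of 'a', length=4
  Position 6 ('a'): continues run of 'a', length=5
  Position 7 ('b'): new char, reset run to 1
  Position 8 ('b'): continues run of 'b', length=2
  Position 9 ('c'): new char, reset run to 1
  Position 10 ('a'): new char, reset run to 1
  Position 11 ('b'): new char, reset run to 1
  Position 12 ('a'): new char, reset run to 1
Longest run: 'a' with length 5

5


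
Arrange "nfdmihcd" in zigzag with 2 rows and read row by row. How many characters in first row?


Zigzag "nfdmihcd" into 2 rows:
Placing characters:
  'n' => row 0
  'f' => row 1
  'd' => row 0
  'm' => row 1
  'i' => row 0
  'h' => row 1
  'c' => row 0
  'd' => row 1
Rows:
  Row 0: "ndic"
  Row 1: "fmhd"
First row length: 4

4


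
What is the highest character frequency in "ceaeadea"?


Input: ceaeadea
Character counts:
  'a': 3
  'c': 1
  'd': 1
  'e': 3
Maximum frequency: 3

3


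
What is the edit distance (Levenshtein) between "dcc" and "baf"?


Computing edit distance: "dcc" -> "baf"
DP table:
           b    a    f
      0    1    2    3
  d   1    1    2    3
  c   2    2    2    3
  c   3    3    3    3
Edit distance = dp[3][3] = 3

3


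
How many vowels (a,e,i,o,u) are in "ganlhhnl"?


Input: ganlhhnl
Checking each character:
  'g' at position 0: consonant
  'a' at position 1: vowel (running total: 1)
  'n' at position 2: consonant
  'l' at position 3: consonant
  'h' at position 4: consonant
  'h' at position 5: consonant
  'n' at position 6: consonant
  'l' at position 7: consonant
Total vowels: 1

1


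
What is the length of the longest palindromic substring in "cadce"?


Input: "cadce"
Checking substrings for palindromes:
  No multi-char palindromic substrings found
Longest palindromic substring: "c" with length 1

1


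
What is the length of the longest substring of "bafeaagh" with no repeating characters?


Input: "bafeaagh"
Sliding window (track last position of each char):
  Position 0 ('b'): window [0,0] length 1 -- new best
  Position 1 ('a'): window [0,1] length 2 -- new best
  Position 2 ('f'): window [0,2] length 3 -- new best
  Position 3 ('e'): window [0,3] length 4 -- new best
  Position 4 ('a'): repeat (last at 1), move window start to 2
  Position 4 ('a'): window [2,4] length 3
  Position 5 ('a'): repeat (last at 4), move window start to 5
  Position 5 ('a'): window [5,5] length 1
  Position 6 ('g'): window [5,6] length 2
  Position 7 ('h'): window [5,7] length 3
Longest substring with no repeats: "bafe" with length 4

4


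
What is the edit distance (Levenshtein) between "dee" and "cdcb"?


Computing edit distance: "dee" -> "cdcb"
DP table:
           c    d    c    b
      0    1    2    3    4
  d   1    1    1    2    3
  e   2    2    2    2    3
  e   3    3    3    3    3
Edit distance = dp[3][4] = 3

3


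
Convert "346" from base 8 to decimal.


Input: "346" in base 8
Positional expansion:
  Digit '3' (value 3) x 8^2 = 192
  Digit '4' (value 4) x 8^1 = 32
  Digit '6' (value 6) x 8^0 = 6
Sum = 230

230


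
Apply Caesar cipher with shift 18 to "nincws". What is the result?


Caesar cipher: shift "nincws" by 18
  'n' (pos 13) + 18 = pos 5 = 'f'
  'i' (pos 8) + 18 = pos 0 = 'a'
  'n' (pos 13) + 18 = pos 5 = 'f'
  'c' (pos 2) + 18 = pos 20 = 'u'
  'w' (pos 22) + 18 = pos 14 = 'o'
  's' (pos 18) + 18 = pos 10 = 'k'
Result: fafuok

fafuok


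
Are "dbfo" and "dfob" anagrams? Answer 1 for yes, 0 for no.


Strings: "dbfo", "dfob"
Sorted first:  bdfo
Sorted second: bdfo
Sorted forms match => anagrams

1


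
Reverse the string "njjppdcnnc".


Input: njjppdcnnc
Reading characters right to left:
  Position 9: 'c'
  Position 8: 'n'
  Position 7: 'n'
  Position 6: 'c'
  Position 5: 'd'
  Position 4: 'p'
  Position 3: 'p'
  Position 2: 'j'
  Position 1: 'j'
  Position 0: 'n'
Reversed: cnncdppjjn

cnncdppjjn


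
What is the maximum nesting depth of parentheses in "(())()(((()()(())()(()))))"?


Input: "(())()(((()()(())()(()))))"
Tracking depth:
  Position 0 '(': depth becomes 1
  Position 1 '(': depth becomes 2
  Position 2 ')': depth becomes 1
  Position 3 ')': depth becomes 0
  Position 4 '(': depth becomes 1
  Position 5 ')': depth becomes 0
  Position 6 '(': depth becomes 1
  Position 7 '(': depth becomes 2
  Position 8 '(': depth becomes 3
  Position 9 '(': depth becomes 4
  Position 10 ')': depth becomes 3
  Position 11 '(': depth becomes 4
  Position 12 ')': depth becomes 3
  Position 13 '(': depth becomes 4
  Position 14 '(': depth becomes 5
  Position 15 ')': depth becomes 4
  Position 16 ')': depth becomes 3
  Position 17 '(': depth becomes 4
  Position 18 ')': depth becomes 3
  Position 19 '(': depth becomes 4
  Position 20 '(': depth becomes 5
  Position 21 ')': depth becomes 4
  Position 22 ')': depth becomes 3
  Position 23 ')': depth becomes 2
  Position 24 ')': depth becomes 1
  Position 25 ')': depth becomes 0
Maximum depth reached: 5

5


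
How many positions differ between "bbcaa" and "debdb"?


Comparing "bbcaa" and "debdb" position by position:
  Position 0: 'b' vs 'd' => DIFFER
  Position 1: 'b' vs 'e' => DIFFER
  Position 2: 'c' vs 'b' => DIFFER
  Position 3: 'a' vs 'd' => DIFFER
  Position 4: 'a' vs 'b' => DIFFER
Positions that differ: 5

5


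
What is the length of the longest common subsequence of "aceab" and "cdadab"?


LCS of "aceab" and "cdadab"
DP table:
           c    d    a    d    a    b
      0    0    0    0    0    0    0
  a   0    0    0    1    1    1    1
  c   0    1    1    1    1    1    1
  e   0    1    1    1    1    1    1
  a   0    1    1    2    2    2    2
  b   0    1    1    2    2    2    3
LCS length = dp[5][6] = 3

3


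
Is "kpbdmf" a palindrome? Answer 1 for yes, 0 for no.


Input: kpbdmf
Reversed: fmdbpk
  Compare pos 0 ('k') with pos 5 ('f'): MISMATCH
  Compare pos 1 ('p') with pos 4 ('m'): MISMATCH
  Compare pos 2 ('b') with pos 3 ('d'): MISMATCH
Result: not a palindrome

0


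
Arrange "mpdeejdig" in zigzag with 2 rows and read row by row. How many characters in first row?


Zigzag "mpdeejdig" into 2 rows:
Placing characters:
  'm' => row 0
  'p' => row 1
  'd' => row 0
  'e' => row 1
  'e' => row 0
  'j' => row 1
  'd' => row 0
  'i' => row 1
  'g' => row 0
Rows:
  Row 0: "mdedg"
  Row 1: "peji"
First row length: 5

5


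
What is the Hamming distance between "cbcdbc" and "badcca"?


Comparing "cbcdbc" and "badcca" position by position:
  Position 0: 'c' vs 'b' => differ
  Position 1: 'b' vs 'a' => differ
  Position 2: 'c' vs 'd' => differ
  Position 3: 'd' vs 'c' => differ
  Position 4: 'b' vs 'c' => differ
  Position 5: 'c' vs 'a' => differ
Total differences (Hamming distance): 6

6


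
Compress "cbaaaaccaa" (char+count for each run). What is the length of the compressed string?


Input: cbaaaaccaa
Runs:
  'c' x 1 => "c1"
  'b' x 1 => "b1"
  'a' x 4 => "a4"
  'c' x 2 => "c2"
  'a' x 2 => "a2"
Compressed: "c1b1a4c2a2"
Compressed length: 10

10


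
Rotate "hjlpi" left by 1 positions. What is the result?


Input: "hjlpi", rotate left by 1
First 1 characters: "h"
Remaining characters: "jlpi"
Concatenate remaining + first: "jlpi" + "h" = "jlpih"

jlpih


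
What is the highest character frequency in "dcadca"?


Input: dcadca
Character counts:
  'a': 2
  'c': 2
  'd': 2
Maximum frequency: 2

2


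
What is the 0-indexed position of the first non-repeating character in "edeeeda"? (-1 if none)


Input: edeeeda
Character frequencies:
  'a': 1
  'd': 2
  'e': 4
Scanning left to right for freq == 1:
  Position 0 ('e'): freq=4, skip
  Position 1 ('d'): freq=2, skip
  Position 2 ('e'): freq=4, skip
  Position 3 ('e'): freq=4, skip
  Position 4 ('e'): freq=4, skip
  Position 5 ('d'): freq=2, skip
  Position 6 ('a'): unique! => answer = 6

6


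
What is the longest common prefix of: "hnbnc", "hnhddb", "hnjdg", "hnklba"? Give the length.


Words: hnbnc, hnhddb, hnjdg, hnklba
  Position 0: all 'h' => match
  Position 1: all 'n' => match
  Position 2: ('b', 'h', 'j', 'k') => mismatch, stop
LCP = "hn" (length 2)

2


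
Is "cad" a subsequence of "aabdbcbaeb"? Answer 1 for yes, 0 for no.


Check if "cad" is a subsequence of "aabdbcbaeb"
Greedy scan:
  Position 0 ('a'): no match needed
  Position 1 ('a'): no match needed
  Position 2 ('b'): no match needed
  Position 3 ('d'): no match needed
  Position 4 ('b'): no match needed
  Position 5 ('c'): matches sub[0] = 'c'
  Position 6 ('b'): no match needed
  Position 7 ('a'): matches sub[1] = 'a'
  Position 8 ('e'): no match needed
  Position 9 ('b'): no match needed
Only matched 2/3 characters => not a subsequence

0


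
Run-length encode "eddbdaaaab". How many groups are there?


Input: eddbdaaaab
Scanning for consecutive runs:
  Group 1: 'e' x 1 (positions 0-0)
  Group 2: 'd' x 2 (positions 1-2)
  Group 3: 'b' x 1 (positions 3-3)
  Group 4: 'd' x 1 (positions 4-4)
  Group 5: 'a' x 4 (positions 5-8)
  Group 6: 'b' x 1 (positions 9-9)
Total groups: 6

6


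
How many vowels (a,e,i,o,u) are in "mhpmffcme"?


Input: mhpmffcme
Checking each character:
  'm' at position 0: consonant
  'h' at position 1: consonant
  'p' at position 2: consonant
  'm' at position 3: consonant
  'f' at position 4: consonant
  'f' at position 5: consonant
  'c' at position 6: consonant
  'm' at position 7: consonant
  'e' at position 8: vowel (running total: 1)
Total vowels: 1

1


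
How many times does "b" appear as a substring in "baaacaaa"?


Searching for "b" in "baaacaaa"
Scanning each position:
  Position 0: "b" => MATCH
  Position 1: "a" => no
  Position 2: "a" => no
  Position 3: "a" => no
  Position 4: "c" => no
  Position 5: "a" => no
  Position 6: "a" => no
  Position 7: "a" => no
Total occurrences: 1

1


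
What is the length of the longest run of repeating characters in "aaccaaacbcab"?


Input: "aaccaaacbcab"
Scanning for longest run:
  Position 1 ('a'): continues run of 'a', length=2
  Position 2 ('c'): new char, reset run to 1
  Position 3 ('c'): continues run of 'c', length=2
  Position 4 ('a'): new char, reset run to 1
  Position 5 ('a'): continues run of 'a', length=2
  Position 6 ('a'): continues run of 'a', length=3
  Position 7 ('c'): new char, reset run to 1
  Position 8 ('b'): new char, reset run to 1
  Position 9 ('c'): new char, reset run to 1
  Position 10 ('a'): new char, reset run to 1
  Position 11 ('b'): new char, reset run to 1
Longest run: 'a' with length 3

3


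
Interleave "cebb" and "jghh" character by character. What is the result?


Interleaving "cebb" and "jghh":
  Position 0: 'c' from first, 'j' from second => "cj"
  Position 1: 'e' from first, 'g' from second => "eg"
  Position 2: 'b' from first, 'h' from second => "bh"
  Position 3: 'b' from first, 'h' from second => "bh"
Result: cjegbhbh

cjegbhbh


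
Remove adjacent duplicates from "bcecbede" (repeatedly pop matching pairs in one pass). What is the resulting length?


Input: bcecbede
Stack-based adjacent duplicate removal:
  Read 'b': push. Stack: b
  Read 'c': push. Stack: bc
  Read 'e': push. Stack: bce
  Read 'c': push. Stack: bcec
  Read 'b': push. Stack: bcecb
  Read 'e': push. Stack: bcecbe
  Read 'd': push. Stack: bcecbed
  Read 'e': push. Stack: bcecbede
Final stack: "bcecbede" (length 8)

8


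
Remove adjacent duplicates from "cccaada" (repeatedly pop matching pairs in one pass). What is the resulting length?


Input: cccaada
Stack-based adjacent duplicate removal:
  Read 'c': push. Stack: c
  Read 'c': matches stack top 'c' => pop. Stack: (empty)
  Read 'c': push. Stack: c
  Read 'a': push. Stack: ca
  Read 'a': matches stack top 'a' => pop. Stack: c
  Read 'd': push. Stack: cd
  Read 'a': push. Stack: cda
Final stack: "cda" (length 3)

3
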